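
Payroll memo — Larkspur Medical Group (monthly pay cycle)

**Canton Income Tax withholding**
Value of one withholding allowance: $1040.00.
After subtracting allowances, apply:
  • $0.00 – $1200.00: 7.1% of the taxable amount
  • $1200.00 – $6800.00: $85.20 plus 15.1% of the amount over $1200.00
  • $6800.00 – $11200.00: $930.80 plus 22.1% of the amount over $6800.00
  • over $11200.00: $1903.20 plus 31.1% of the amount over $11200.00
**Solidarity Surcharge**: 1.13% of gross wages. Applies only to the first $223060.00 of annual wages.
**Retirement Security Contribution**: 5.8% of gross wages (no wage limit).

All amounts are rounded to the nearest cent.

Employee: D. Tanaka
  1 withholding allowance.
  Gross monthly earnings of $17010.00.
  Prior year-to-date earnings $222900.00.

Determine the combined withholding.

$4375.06

Canton Income Tax: taxable = $17010.00 − 1×$1040.00 = $15970.00
  $1903.20 + 31.1% × ($15970.00 − $11200.00) = $1903.20 + 31.1% × $4770.00 = $3386.67
Solidarity Surcharge: cap $223060.00 − YTD $222900.00 = $160.00 subject; 1.13% × $160.00 = $1.81
Retirement Security Contribution: 5.8% × $17010.00 = $986.58
Total: $3386.67 + $1.81 + $986.58 = $4375.06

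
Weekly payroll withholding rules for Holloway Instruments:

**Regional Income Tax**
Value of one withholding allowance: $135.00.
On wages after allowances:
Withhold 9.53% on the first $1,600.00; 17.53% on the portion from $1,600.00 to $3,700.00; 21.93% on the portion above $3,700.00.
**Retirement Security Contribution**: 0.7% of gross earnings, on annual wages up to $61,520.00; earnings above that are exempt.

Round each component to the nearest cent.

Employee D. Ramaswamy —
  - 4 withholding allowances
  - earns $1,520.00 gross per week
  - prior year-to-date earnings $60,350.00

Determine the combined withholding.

Regional Income Tax: taxable = $1,520.00 − 4×$135.00 = $980.00
  9.53% × $980.00 = $93.39
Retirement Security Contribution: cap $61,520.00 − YTD $60,350.00 = $1,170.00 subject; 0.7% × $1,170.00 = $8.19
Total: $93.39 + $8.19 = $101.58

$101.58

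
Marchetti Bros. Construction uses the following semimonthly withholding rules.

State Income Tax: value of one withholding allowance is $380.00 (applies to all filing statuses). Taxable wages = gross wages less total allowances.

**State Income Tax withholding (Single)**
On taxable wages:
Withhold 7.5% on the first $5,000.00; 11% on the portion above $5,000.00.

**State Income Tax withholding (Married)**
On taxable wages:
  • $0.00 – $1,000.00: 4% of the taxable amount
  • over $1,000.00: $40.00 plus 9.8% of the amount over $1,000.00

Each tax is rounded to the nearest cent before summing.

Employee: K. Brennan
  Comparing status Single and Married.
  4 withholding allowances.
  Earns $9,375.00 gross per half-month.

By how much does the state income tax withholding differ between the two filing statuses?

State Income Tax (Single): taxable = $9,375.00 − 4×$380.00 = $7,855.00
  $375.00 + 11% × ($7,855.00 − $5,000.00) = $375.00 + 11% × $2,855.00 = $689.05
State Income Tax (Married): taxable = $9,375.00 − 4×$380.00 = $7,855.00
  $40.00 + 9.8% × ($7,855.00 − $1,000.00) = $40.00 + 9.8% × $6,855.00 = $711.79
Difference: |$689.05 − $711.79| = $22.74 (higher under Married)

$22.74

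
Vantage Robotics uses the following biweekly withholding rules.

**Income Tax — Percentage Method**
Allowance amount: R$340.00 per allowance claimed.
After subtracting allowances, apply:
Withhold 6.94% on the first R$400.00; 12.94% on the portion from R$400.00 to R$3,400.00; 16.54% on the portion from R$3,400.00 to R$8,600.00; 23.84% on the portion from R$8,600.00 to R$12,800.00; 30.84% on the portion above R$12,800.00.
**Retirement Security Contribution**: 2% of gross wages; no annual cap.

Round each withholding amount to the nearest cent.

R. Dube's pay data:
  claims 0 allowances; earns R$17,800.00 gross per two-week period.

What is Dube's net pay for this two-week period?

R$13,624.68

Income Tax: taxable = R$17,800.00
  R$2,277.32 + 30.84% × (R$17,800.00 − R$12,800.00) = R$2,277.32 + 30.84% × R$5,000.00 = R$3,819.32
Retirement Security Contribution: 2% × R$17,800.00 = R$356.00
Total withheld: R$3,819.32 + R$356.00 = R$4,175.32
Net pay: R$17,800.00 − R$4,175.32 = R$13,624.68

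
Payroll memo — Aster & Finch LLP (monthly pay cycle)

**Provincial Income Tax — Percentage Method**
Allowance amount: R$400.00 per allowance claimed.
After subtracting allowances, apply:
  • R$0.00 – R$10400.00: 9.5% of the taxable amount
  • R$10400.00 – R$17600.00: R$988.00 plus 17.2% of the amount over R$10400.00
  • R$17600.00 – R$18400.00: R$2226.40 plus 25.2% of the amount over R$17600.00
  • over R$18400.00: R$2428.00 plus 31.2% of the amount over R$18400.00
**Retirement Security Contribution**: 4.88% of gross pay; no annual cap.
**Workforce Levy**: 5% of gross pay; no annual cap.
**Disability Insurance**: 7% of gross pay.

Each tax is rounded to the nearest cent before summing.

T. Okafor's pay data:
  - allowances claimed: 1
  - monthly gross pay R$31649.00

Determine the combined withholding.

R$11779.24

Provincial Income Tax: taxable = R$31649.00 − 1×R$400.00 = R$31249.00
  R$2428.00 + 31.2% × (R$31249.00 − R$18400.00) = R$2428.00 + 31.2% × R$12849.00 = R$6436.89
Retirement Security Contribution: 4.88% × R$31649.00 = R$1544.47
Workforce Levy: 5% × R$31649.00 = R$1582.45
Disability Insurance: 7% × R$31649.00 = R$2215.43
Total: R$6436.89 + R$1544.47 + R$1582.45 + R$2215.43 = R$11779.24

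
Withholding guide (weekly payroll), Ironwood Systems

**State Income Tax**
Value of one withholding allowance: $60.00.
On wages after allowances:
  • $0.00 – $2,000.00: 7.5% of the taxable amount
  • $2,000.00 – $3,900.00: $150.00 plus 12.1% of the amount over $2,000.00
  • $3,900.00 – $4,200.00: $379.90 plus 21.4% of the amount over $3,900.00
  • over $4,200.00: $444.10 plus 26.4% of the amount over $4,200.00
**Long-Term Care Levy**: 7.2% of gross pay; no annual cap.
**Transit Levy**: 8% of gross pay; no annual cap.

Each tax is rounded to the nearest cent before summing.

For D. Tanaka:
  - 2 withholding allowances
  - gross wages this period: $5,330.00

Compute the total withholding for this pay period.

$1,520.90

State Income Tax: taxable = $5,330.00 − 2×$60.00 = $5,210.00
  $444.10 + 26.4% × ($5,210.00 − $4,200.00) = $444.10 + 26.4% × $1,010.00 = $710.74
Long-Term Care Levy: 7.2% × $5,330.00 = $383.76
Transit Levy: 8% × $5,330.00 = $426.40
Total: $710.74 + $383.76 + $426.40 = $1,520.90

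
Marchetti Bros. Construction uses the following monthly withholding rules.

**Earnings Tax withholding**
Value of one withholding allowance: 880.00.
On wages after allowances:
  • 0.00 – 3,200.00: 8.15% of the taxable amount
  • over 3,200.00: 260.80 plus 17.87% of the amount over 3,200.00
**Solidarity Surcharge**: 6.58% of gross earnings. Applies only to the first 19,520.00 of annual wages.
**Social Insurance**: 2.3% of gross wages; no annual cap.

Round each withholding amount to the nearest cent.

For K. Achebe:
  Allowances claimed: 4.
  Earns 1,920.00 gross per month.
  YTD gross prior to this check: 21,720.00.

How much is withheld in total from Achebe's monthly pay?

Earnings Tax: taxable = 1,920.00 − 4×880.00 = -1,600.00
  Taxable ≤ 0 → 0.00
Solidarity Surcharge: YTD 21,720.00 ≥ cap 19,520.00 → 0.00
Social Insurance: 2.3% × 1,920.00 = 44.16
Total: 0.00 + 0.00 + 44.16 = 44.16

44.16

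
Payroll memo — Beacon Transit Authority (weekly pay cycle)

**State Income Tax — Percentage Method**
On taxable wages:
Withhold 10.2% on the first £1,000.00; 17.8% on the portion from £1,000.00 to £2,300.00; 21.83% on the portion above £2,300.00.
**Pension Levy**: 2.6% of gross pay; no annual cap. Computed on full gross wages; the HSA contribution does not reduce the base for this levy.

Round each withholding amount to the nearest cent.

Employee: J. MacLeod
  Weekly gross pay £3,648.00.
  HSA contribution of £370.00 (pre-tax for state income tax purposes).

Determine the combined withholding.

£641.75

State Income Tax: taxable = £3,648.00 − £370.00 = £3,278.00
  £333.40 + 21.83% × (£3,278.00 − £2,300.00) = £333.40 + 21.83% × £978.00 = £546.90
Pension Levy: 2.6% × £3,648.00 = £94.85
Total: £546.90 + £94.85 = £641.75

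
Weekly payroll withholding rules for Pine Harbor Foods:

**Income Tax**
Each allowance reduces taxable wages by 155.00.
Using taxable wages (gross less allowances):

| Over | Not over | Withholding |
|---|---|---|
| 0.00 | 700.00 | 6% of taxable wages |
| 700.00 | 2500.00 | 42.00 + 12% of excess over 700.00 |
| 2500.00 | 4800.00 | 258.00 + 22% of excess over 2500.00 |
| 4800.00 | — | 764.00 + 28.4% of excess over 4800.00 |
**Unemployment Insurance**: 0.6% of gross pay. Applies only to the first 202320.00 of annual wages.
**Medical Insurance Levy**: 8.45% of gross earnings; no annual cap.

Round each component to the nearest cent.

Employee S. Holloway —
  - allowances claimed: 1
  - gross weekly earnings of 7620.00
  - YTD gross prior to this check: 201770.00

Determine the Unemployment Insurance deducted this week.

Unemployment Insurance: cap 202320.00 − YTD 201770.00 = 550.00 subject; 0.6% × 550.00 = 3.30

3.30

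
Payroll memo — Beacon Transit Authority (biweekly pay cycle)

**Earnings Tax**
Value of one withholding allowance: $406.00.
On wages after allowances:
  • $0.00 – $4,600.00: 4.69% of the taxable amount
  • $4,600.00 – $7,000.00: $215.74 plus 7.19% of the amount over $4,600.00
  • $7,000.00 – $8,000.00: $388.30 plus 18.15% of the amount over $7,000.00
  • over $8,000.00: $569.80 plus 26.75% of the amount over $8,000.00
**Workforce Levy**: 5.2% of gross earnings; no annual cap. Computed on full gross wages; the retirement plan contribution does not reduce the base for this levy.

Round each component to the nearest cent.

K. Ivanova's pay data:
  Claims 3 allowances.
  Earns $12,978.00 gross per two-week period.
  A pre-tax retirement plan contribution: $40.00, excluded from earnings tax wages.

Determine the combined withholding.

Earnings Tax: taxable = $12,978.00 − $40.00 − 3×$406.00 = $11,720.00
  $569.80 + 26.75% × ($11,720.00 − $8,000.00) = $569.80 + 26.75% × $3,720.00 = $1,564.90
Workforce Levy: 5.2% × $12,978.00 = $674.86
Total: $1,564.90 + $674.86 = $2,239.76

$2,239.76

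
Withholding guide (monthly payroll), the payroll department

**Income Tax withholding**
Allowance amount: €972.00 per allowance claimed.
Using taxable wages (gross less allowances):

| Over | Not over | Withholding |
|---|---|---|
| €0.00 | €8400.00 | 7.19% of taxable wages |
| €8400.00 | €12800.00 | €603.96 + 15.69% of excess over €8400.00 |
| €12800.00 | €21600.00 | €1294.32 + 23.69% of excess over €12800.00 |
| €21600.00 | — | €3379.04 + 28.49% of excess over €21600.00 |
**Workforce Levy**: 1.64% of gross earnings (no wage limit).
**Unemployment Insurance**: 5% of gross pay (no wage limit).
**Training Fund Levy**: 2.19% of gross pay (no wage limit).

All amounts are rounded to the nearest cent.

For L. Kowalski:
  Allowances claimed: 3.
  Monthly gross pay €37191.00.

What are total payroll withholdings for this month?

€10274.11

Income Tax: taxable = €37191.00 − 3×€972.00 = €34275.00
  €3379.04 + 28.49% × (€34275.00 − €21600.00) = €3379.04 + 28.49% × €12675.00 = €6990.15
Workforce Levy: 1.64% × €37191.00 = €609.93
Unemployment Insurance: 5% × €37191.00 = €1859.55
Training Fund Levy: 2.19% × €37191.00 = €814.48
Total: €6990.15 + €609.93 + €1859.55 + €814.48 = €10274.11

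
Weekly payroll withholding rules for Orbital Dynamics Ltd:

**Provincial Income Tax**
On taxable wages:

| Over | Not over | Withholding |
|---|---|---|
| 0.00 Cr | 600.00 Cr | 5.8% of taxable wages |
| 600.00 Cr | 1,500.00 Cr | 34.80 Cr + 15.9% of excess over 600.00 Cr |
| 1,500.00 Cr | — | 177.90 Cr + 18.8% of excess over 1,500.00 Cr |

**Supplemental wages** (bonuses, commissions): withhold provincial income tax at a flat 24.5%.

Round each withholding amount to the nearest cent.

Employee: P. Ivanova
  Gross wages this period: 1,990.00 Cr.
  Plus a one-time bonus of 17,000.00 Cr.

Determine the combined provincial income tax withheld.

Provincial Income Tax: taxable = 1,990.00 Cr
  177.90 Cr + 18.8% × (1,990.00 Cr − 1,500.00 Cr) = 177.90 Cr + 18.8% × 490.00 Cr = 270.02 Cr
Supplemental (24.5% flat on bonus): 24.5% × 17,000.00 Cr = 4,165.00 Cr
Total provincial income tax: 270.02 Cr + 4,165.00 Cr = 4,435.02 Cr

4,435.02 Cr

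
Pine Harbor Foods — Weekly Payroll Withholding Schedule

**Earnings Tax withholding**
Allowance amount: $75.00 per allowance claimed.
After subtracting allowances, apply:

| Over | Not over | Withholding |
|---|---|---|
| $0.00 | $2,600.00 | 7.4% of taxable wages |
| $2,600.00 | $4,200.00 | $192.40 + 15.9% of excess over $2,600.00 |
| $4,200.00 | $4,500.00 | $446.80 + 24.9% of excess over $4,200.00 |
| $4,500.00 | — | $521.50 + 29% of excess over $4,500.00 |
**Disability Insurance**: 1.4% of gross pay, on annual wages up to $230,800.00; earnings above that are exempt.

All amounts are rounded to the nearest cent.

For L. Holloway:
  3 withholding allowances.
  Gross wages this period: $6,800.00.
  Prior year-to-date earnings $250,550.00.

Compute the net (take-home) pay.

$5,676.75

Earnings Tax: taxable = $6,800.00 − 3×$75.00 = $6,575.00
  $521.50 + 29% × ($6,575.00 − $4,500.00) = $521.50 + 29% × $2,075.00 = $1,123.25
Disability Insurance: YTD $250,550.00 ≥ cap $230,800.00 → $0.00
Total withheld: $1,123.25 + $0.00 = $1,123.25
Net pay: $6,800.00 − $1,123.25 = $5,676.75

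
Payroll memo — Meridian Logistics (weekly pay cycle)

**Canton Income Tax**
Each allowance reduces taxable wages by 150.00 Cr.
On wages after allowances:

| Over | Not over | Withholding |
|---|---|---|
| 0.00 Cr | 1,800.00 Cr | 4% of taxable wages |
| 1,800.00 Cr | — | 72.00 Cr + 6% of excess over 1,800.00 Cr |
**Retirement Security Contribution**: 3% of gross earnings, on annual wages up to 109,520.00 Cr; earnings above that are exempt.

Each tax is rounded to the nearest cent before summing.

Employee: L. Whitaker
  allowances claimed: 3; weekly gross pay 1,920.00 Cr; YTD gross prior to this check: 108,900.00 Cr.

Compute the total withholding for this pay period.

Canton Income Tax: taxable = 1,920.00 Cr − 3×150.00 Cr = 1,470.00 Cr
  4% × 1,470.00 Cr = 58.80 Cr
Retirement Security Contribution: cap 109,520.00 Cr − YTD 108,900.00 Cr = 620.00 Cr subject; 3% × 620.00 Cr = 18.60 Cr
Total: 58.80 Cr + 18.60 Cr = 77.40 Cr

77.40 Cr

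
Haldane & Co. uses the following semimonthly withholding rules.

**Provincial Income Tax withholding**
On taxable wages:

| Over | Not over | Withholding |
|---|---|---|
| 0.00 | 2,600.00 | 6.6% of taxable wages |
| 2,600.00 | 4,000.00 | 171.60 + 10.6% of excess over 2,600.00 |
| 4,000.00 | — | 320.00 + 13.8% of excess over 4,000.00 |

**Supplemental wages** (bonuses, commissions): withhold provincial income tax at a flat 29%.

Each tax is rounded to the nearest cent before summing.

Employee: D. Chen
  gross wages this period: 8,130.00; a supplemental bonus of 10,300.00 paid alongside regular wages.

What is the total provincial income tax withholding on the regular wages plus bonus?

3,876.94

Provincial Income Tax: taxable = 8,130.00
  320.00 + 13.8% × (8,130.00 − 4,000.00) = 320.00 + 13.8% × 4,130.00 = 889.94
Supplemental (29% flat on bonus): 29% × 10,300.00 = 2,987.00
Total provincial income tax: 889.94 + 2,987.00 = 3,876.94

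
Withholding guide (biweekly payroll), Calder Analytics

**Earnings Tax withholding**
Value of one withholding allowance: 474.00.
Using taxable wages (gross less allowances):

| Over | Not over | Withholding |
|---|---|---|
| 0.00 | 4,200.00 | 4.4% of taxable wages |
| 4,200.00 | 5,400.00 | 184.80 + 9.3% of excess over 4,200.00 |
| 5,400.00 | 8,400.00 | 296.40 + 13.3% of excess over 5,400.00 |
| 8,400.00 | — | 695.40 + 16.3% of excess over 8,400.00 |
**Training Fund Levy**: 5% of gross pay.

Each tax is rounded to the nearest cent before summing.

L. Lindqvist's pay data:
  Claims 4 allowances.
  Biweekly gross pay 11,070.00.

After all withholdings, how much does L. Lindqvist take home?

Earnings Tax: taxable = 11,070.00 − 4×474.00 = 9,174.00
  695.40 + 16.3% × (9,174.00 − 8,400.00) = 695.40 + 16.3% × 774.00 = 821.56
Training Fund Levy: 5% × 11,070.00 = 553.50
Total withheld: 821.56 + 553.50 = 1,375.06
Net pay: 11,070.00 − 1,375.06 = 9,694.94

9,694.94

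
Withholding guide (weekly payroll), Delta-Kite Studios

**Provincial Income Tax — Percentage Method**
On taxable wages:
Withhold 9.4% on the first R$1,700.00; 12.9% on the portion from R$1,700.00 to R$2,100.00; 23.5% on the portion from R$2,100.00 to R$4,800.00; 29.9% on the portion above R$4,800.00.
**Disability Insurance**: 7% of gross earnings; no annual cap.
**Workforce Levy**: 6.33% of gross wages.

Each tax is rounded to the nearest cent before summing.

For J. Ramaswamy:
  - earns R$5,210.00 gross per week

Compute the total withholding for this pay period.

Provincial Income Tax: taxable = R$5,210.00
  R$845.90 + 29.9% × (R$5,210.00 − R$4,800.00) = R$845.90 + 29.9% × R$410.00 = R$968.49
Disability Insurance: 7% × R$5,210.00 = R$364.70
Workforce Levy: 6.33% × R$5,210.00 = R$329.79
Total: R$968.49 + R$364.70 + R$329.79 = R$1,662.98

R$1,662.98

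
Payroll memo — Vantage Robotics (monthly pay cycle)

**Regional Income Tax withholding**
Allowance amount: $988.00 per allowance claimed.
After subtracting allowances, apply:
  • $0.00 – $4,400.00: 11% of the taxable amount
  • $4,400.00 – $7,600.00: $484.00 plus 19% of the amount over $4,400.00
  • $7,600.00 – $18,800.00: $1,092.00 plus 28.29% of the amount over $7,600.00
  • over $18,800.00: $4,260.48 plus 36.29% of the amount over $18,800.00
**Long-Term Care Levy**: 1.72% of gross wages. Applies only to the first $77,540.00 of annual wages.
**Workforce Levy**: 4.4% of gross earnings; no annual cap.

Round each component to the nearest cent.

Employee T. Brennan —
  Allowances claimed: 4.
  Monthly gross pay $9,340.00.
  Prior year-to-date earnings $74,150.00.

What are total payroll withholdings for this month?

Regional Income Tax: taxable = $9,340.00 − 4×$988.00 = $5,388.00
  $484.00 + 19% × ($5,388.00 − $4,400.00) = $484.00 + 19% × $988.00 = $671.72
Long-Term Care Levy: cap $77,540.00 − YTD $74,150.00 = $3,390.00 subject; 1.72% × $3,390.00 = $58.31
Workforce Levy: 4.4% × $9,340.00 = $410.96
Total: $671.72 + $58.31 + $410.96 = $1,140.99

$1,140.99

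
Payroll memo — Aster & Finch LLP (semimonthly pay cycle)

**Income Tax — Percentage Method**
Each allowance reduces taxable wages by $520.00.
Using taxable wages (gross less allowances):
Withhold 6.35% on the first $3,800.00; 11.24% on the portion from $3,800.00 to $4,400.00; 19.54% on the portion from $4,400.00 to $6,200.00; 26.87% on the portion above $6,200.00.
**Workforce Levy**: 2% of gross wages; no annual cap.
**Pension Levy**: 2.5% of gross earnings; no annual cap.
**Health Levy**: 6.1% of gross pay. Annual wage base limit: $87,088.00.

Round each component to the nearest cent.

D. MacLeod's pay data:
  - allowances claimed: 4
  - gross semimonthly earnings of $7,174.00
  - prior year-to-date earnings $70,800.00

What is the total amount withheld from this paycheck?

Income Tax: taxable = $7,174.00 − 4×$520.00 = $5,094.00
  $308.74 + 19.54% × ($5,094.00 − $4,400.00) = $308.74 + 19.54% × $694.00 = $444.35
Workforce Levy: 2% × $7,174.00 = $143.48
Pension Levy: 2.5% × $7,174.00 = $179.35
Health Levy: 6.1% × $7,174.00 = $437.61
Total: $444.35 + $143.48 + $179.35 + $437.61 = $1,204.79

$1,204.79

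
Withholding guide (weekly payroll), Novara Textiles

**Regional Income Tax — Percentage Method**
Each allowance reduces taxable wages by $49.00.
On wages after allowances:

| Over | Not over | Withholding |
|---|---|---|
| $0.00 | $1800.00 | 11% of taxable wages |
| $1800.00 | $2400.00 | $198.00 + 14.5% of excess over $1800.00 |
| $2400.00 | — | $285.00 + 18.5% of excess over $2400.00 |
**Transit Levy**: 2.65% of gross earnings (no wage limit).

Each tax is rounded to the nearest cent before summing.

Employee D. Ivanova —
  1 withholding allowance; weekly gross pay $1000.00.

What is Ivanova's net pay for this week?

$868.89

Regional Income Tax: taxable = $1000.00 − 1×$49.00 = $951.00
  11% × $951.00 = $104.61
Transit Levy: 2.65% × $1000.00 = $26.50
Total withheld: $104.61 + $26.50 = $131.11
Net pay: $1000.00 − $131.11 = $868.89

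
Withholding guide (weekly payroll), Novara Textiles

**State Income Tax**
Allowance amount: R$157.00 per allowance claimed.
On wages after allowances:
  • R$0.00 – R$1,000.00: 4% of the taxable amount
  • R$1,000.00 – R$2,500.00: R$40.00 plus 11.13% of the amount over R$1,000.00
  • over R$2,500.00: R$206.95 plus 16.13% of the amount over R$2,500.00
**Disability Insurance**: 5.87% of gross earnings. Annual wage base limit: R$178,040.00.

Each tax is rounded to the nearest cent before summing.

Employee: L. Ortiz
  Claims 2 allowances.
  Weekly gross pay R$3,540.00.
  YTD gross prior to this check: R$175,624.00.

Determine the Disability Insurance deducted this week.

Disability Insurance: cap R$178,040.00 − YTD R$175,624.00 = R$2,416.00 subject; 5.87% × R$2,416.00 = R$141.82

R$141.82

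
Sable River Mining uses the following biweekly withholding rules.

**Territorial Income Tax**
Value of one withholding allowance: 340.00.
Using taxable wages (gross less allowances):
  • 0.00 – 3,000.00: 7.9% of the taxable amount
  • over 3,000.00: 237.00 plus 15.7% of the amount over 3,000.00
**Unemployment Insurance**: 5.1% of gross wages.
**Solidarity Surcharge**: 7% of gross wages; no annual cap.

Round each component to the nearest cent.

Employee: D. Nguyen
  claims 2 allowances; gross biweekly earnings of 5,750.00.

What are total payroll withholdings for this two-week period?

Territorial Income Tax: taxable = 5,750.00 − 2×340.00 = 5,070.00
  237.00 + 15.7% × (5,070.00 − 3,000.00) = 237.00 + 15.7% × 2,070.00 = 561.99
Unemployment Insurance: 5.1% × 5,750.00 = 293.25
Solidarity Surcharge: 7% × 5,750.00 = 402.50
Total: 561.99 + 293.25 + 402.50 = 1,257.74

1,257.74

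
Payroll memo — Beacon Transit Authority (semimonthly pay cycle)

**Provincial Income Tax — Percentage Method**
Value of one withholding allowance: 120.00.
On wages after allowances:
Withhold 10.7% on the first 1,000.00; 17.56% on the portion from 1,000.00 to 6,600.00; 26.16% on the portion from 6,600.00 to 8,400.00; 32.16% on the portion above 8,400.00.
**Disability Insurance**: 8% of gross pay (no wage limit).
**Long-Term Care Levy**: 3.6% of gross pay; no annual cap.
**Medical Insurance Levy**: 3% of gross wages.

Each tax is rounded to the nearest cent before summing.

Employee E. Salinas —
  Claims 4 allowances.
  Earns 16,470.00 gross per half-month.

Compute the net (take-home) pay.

Provincial Income Tax: taxable = 16,470.00 − 4×120.00 = 15,990.00
  1,561.24 + 32.16% × (15,990.00 − 8,400.00) = 1,561.24 + 32.16% × 7,590.00 = 4,002.18
Disability Insurance: 8% × 16,470.00 = 1,317.60
Long-Term Care Levy: 3.6% × 16,470.00 = 592.92
Medical Insurance Levy: 3% × 16,470.00 = 494.10
Total withheld: 4,002.18 + 1,317.60 + 592.92 + 494.10 = 6,406.80
Net pay: 16,470.00 − 6,406.80 = 10,063.20

10,063.20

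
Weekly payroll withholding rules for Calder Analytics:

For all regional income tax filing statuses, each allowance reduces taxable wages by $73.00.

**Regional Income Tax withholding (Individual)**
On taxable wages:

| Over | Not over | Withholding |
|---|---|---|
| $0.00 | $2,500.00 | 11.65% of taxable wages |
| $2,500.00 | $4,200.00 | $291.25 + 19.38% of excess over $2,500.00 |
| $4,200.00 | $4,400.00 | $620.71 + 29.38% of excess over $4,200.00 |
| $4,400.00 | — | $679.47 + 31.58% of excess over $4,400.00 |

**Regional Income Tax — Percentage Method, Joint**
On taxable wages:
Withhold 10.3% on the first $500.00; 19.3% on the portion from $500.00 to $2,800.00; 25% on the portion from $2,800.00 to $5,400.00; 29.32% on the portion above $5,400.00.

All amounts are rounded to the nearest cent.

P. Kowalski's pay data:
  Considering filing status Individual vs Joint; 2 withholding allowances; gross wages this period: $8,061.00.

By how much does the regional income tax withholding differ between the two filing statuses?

Regional Income Tax (Individual): taxable = $8,061.00 − 2×$73.00 = $7,915.00
  $679.47 + 31.58% × ($7,915.00 − $4,400.00) = $679.47 + 31.58% × $3,515.00 = $1,789.51
Regional Income Tax (Joint): taxable = $8,061.00 − 2×$73.00 = $7,915.00
  $1,145.40 + 29.32% × ($7,915.00 − $5,400.00) = $1,145.40 + 29.32% × $2,515.00 = $1,882.80
Difference: |$1,789.51 − $1,882.80| = $93.29 (higher under Joint)

$93.29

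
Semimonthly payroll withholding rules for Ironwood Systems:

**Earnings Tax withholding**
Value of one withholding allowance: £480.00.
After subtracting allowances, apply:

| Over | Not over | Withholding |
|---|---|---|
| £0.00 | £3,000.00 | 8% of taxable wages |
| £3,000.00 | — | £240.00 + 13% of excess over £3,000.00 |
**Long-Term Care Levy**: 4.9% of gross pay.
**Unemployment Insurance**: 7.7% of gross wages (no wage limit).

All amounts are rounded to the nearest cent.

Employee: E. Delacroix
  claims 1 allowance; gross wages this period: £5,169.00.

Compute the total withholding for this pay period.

£1,110.86

Earnings Tax: taxable = £5,169.00 − 1×£480.00 = £4,689.00
  £240.00 + 13% × (£4,689.00 − £3,000.00) = £240.00 + 13% × £1,689.00 = £459.57
Long-Term Care Levy: 4.9% × £5,169.00 = £253.28
Unemployment Insurance: 7.7% × £5,169.00 = £398.01
Total: £459.57 + £253.28 + £398.01 = £1,110.86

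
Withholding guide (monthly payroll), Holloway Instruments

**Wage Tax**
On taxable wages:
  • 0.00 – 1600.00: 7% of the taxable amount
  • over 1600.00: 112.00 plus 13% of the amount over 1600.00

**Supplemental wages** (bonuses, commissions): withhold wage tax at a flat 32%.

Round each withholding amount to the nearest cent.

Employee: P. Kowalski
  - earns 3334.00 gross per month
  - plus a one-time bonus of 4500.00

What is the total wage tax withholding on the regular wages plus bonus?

1777.42

Wage Tax: taxable = 3334.00
  112.00 + 13% × (3334.00 − 1600.00) = 112.00 + 13% × 1734.00 = 337.42
Supplemental (32% flat on bonus): 32% × 4500.00 = 1440.00
Total wage tax: 337.42 + 1440.00 = 1777.42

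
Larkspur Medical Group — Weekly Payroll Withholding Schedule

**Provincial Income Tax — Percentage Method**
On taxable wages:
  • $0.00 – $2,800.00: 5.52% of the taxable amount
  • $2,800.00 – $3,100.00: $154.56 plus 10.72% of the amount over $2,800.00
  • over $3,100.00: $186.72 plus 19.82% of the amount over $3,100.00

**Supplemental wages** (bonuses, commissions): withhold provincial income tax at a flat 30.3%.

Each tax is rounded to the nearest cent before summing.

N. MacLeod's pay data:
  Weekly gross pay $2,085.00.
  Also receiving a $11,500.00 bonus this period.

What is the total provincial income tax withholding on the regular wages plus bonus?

$3,599.59

Provincial Income Tax: taxable = $2,085.00
  5.52% × $2,085.00 = $115.09
Supplemental (30.3% flat on bonus): 30.3% × $11,500.00 = $3,484.50
Total provincial income tax: $115.09 + $3,484.50 = $3,599.59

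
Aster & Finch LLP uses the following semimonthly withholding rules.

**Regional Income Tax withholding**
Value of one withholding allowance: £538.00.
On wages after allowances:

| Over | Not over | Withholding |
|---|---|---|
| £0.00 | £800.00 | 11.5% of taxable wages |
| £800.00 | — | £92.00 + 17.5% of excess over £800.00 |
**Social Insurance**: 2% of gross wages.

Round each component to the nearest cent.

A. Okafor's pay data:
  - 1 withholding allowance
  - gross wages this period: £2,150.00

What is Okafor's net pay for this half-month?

Regional Income Tax: taxable = £2,150.00 − 1×£538.00 = £1,612.00
  £92.00 + 17.5% × (£1,612.00 − £800.00) = £92.00 + 17.5% × £812.00 = £234.10
Social Insurance: 2% × £2,150.00 = £43.00
Total withheld: £234.10 + £43.00 = £277.10
Net pay: £2,150.00 − £277.10 = £1,872.90

£1,872.90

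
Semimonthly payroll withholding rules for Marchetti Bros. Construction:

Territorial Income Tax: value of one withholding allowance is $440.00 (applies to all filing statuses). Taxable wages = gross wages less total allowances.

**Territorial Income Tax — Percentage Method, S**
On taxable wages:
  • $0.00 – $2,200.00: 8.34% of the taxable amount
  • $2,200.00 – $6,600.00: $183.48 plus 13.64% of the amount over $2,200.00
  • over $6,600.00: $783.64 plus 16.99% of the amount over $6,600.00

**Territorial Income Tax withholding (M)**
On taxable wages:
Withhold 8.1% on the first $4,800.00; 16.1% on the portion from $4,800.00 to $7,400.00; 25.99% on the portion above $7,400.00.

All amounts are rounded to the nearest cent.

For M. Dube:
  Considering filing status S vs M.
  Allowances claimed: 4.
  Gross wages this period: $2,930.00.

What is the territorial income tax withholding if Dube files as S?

$97.58

Territorial Income Tax (S): taxable = $2,930.00 − 4×$440.00 = $1,170.00
  8.34% × $1,170.00 = $97.58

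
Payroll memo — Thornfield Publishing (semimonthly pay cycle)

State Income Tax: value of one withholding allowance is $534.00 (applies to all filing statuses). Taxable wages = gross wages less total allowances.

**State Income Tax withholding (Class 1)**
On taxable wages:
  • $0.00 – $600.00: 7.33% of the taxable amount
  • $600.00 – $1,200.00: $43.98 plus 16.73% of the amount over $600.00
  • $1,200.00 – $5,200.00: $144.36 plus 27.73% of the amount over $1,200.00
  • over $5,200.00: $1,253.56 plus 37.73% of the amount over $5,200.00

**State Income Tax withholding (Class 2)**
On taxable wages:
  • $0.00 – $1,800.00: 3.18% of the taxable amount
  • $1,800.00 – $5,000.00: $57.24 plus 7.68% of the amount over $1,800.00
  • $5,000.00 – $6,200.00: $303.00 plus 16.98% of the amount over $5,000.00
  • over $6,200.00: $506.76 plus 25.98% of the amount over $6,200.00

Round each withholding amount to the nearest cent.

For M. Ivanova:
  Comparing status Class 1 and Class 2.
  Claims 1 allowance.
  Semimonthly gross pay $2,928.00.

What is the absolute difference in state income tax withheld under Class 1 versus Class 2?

$372.60

State Income Tax (Class 1): taxable = $2,928.00 − 1×$534.00 = $2,394.00
  $144.36 + 27.73% × ($2,394.00 − $1,200.00) = $144.36 + 27.73% × $1,194.00 = $475.46
State Income Tax (Class 2): taxable = $2,928.00 − 1×$534.00 = $2,394.00
  $57.24 + 7.68% × ($2,394.00 − $1,800.00) = $57.24 + 7.68% × $594.00 = $102.86
Difference: |$475.46 − $102.86| = $372.60 (higher under Class 1)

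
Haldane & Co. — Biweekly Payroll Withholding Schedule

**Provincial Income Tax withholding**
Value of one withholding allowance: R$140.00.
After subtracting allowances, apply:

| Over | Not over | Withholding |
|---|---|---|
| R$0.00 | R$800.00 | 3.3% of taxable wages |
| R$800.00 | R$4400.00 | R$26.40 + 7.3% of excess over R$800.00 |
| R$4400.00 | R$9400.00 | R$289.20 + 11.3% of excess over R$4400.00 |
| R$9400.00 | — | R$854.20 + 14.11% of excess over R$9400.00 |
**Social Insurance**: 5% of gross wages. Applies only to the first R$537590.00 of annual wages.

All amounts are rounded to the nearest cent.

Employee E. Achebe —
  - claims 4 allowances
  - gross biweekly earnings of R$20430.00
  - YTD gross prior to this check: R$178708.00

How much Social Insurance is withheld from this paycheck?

Social Insurance: 5% × R$20430.00 = R$1021.50

R$1021.50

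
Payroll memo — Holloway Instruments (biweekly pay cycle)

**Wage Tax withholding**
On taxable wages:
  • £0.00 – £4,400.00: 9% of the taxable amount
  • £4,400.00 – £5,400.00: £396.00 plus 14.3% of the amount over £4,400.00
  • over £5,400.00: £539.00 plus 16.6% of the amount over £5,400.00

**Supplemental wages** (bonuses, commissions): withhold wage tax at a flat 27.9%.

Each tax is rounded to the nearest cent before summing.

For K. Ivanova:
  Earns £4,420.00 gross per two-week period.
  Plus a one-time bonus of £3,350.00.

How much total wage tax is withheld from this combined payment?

Wage Tax: taxable = £4,420.00
  £396.00 + 14.3% × (£4,420.00 − £4,400.00) = £396.00 + 14.3% × £20.00 = £398.86
Supplemental (27.9% flat on bonus): 27.9% × £3,350.00 = £934.65
Total wage tax: £398.86 + £934.65 = £1,333.51

£1,333.51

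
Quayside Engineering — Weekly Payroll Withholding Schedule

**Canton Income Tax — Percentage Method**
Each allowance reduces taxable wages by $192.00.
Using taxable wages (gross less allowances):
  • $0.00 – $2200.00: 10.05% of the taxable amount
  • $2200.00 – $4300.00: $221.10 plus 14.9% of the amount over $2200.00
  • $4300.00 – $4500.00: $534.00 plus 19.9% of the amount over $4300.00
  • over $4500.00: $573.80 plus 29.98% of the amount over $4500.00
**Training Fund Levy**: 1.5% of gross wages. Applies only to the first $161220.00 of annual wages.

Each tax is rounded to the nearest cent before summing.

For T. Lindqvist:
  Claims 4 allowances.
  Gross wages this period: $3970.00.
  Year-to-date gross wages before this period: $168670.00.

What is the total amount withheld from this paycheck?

Canton Income Tax: taxable = $3970.00 − 4×$192.00 = $3202.00
  $221.10 + 14.9% × ($3202.00 − $2200.00) = $221.10 + 14.9% × $1002.00 = $370.40
Training Fund Levy: YTD $168670.00 ≥ cap $161220.00 → $0.00
Total: $370.40 + $0.00 = $370.40

$370.40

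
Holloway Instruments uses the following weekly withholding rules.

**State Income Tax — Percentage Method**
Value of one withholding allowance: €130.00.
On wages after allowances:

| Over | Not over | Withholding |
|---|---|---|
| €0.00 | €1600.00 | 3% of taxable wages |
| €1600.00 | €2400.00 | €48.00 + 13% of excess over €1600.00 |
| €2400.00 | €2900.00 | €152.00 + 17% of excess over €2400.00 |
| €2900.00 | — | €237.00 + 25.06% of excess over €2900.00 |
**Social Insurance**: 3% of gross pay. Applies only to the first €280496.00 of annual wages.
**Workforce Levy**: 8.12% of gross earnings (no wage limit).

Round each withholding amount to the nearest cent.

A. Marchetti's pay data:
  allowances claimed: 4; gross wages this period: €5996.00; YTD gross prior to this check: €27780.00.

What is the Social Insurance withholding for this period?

Social Insurance: 3% × €5996.00 = €179.88

€179.88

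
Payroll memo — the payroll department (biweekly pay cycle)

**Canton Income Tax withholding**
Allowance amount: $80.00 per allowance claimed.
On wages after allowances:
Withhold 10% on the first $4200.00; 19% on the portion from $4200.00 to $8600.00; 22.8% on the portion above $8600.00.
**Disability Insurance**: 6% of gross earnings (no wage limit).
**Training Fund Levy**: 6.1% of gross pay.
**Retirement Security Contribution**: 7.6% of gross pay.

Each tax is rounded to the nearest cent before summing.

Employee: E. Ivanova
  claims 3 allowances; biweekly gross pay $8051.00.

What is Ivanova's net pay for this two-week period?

Canton Income Tax: taxable = $8051.00 − 3×$80.00 = $7811.00
  $420.00 + 19% × ($7811.00 − $4200.00) = $420.00 + 19% × $3611.00 = $1106.09
Disability Insurance: 6% × $8051.00 = $483.06
Training Fund Levy: 6.1% × $8051.00 = $491.11
Retirement Security Contribution: 7.6% × $8051.00 = $611.88
Total withheld: $1106.09 + $483.06 + $491.11 + $611.88 = $2692.14
Net pay: $8051.00 − $2692.14 = $5358.86

$5358.86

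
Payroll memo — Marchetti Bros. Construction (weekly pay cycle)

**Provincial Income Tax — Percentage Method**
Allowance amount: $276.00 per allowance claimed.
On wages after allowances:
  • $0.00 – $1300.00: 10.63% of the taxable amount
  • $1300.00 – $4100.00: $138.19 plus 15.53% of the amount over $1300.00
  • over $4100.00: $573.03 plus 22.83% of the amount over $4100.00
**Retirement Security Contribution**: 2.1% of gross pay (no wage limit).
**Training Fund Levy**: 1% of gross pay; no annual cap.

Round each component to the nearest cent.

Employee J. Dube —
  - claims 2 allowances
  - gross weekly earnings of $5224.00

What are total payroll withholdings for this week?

Provincial Income Tax: taxable = $5224.00 − 2×$276.00 = $4672.00
  $573.03 + 22.83% × ($4672.00 − $4100.00) = $573.03 + 22.83% × $572.00 = $703.62
Retirement Security Contribution: 2.1% × $5224.00 = $109.70
Training Fund Levy: 1% × $5224.00 = $52.24
Total: $703.62 + $109.70 + $52.24 = $865.56

$865.56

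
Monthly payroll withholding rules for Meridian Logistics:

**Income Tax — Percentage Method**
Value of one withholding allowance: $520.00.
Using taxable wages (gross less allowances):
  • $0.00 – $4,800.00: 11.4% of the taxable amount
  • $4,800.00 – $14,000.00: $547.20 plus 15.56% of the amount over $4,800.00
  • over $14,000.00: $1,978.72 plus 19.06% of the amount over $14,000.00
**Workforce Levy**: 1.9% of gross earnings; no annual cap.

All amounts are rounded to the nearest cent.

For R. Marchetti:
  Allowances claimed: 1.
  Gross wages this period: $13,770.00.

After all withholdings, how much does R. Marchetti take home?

$11,646.35

Income Tax: taxable = $13,770.00 − 1×$520.00 = $13,250.00
  $547.20 + 15.56% × ($13,250.00 − $4,800.00) = $547.20 + 15.56% × $8,450.00 = $1,862.02
Workforce Levy: 1.9% × $13,770.00 = $261.63
Total withheld: $1,862.02 + $261.63 = $2,123.65
Net pay: $13,770.00 − $2,123.65 = $11,646.35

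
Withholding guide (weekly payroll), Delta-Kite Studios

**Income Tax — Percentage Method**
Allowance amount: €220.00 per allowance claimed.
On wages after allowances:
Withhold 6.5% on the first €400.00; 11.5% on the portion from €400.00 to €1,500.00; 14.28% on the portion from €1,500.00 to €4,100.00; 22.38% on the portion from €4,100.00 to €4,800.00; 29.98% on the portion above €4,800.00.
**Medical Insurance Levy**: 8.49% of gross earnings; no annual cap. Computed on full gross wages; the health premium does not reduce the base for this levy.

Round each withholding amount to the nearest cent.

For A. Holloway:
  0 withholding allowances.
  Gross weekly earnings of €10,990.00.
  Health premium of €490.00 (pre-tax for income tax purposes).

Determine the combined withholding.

€3,322.35

Income Tax: taxable = €10,990.00 − €490.00 = €10,500.00
  €680.44 + 29.98% × (€10,500.00 − €4,800.00) = €680.44 + 29.98% × €5,700.00 = €2,389.30
Medical Insurance Levy: 8.49% × €10,990.00 = €933.05
Total: €2,389.30 + €933.05 = €3,322.35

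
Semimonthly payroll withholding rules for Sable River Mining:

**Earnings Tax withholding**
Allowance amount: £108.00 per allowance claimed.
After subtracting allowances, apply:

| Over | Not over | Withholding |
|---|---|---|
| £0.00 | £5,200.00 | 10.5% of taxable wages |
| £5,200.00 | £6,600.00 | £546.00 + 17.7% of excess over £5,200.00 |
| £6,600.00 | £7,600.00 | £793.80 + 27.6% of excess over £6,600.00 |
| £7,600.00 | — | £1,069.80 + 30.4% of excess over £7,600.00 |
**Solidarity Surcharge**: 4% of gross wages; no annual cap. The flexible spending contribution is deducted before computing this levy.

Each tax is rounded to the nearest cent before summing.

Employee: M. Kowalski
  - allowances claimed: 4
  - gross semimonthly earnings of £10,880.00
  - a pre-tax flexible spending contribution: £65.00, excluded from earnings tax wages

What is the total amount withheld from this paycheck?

Earnings Tax: taxable = £10,880.00 − £65.00 − 4×£108.00 = £10,383.00
  £1,069.80 + 30.4% × (£10,383.00 − £7,600.00) = £1,069.80 + 30.4% × £2,783.00 = £1,915.83
Solidarity Surcharge: 4% × £10,815.00 = £432.60
Total: £1,915.83 + £432.60 = £2,348.43

£2,348.43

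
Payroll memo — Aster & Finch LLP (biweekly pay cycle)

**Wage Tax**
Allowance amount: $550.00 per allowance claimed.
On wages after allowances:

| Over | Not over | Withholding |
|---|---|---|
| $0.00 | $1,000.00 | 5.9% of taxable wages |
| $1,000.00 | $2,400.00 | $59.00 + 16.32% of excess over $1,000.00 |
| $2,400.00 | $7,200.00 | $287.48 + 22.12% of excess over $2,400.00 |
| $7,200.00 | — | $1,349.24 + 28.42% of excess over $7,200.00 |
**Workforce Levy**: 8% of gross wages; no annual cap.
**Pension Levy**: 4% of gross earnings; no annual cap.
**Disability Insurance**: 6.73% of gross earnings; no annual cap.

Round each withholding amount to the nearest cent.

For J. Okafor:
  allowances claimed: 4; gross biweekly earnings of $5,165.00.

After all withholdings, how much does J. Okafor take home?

$3,785.14

Wage Tax: taxable = $5,165.00 − 4×$550.00 = $2,965.00
  $287.48 + 22.12% × ($2,965.00 − $2,400.00) = $287.48 + 22.12% × $565.00 = $412.46
Workforce Levy: 8% × $5,165.00 = $413.20
Pension Levy: 4% × $5,165.00 = $206.60
Disability Insurance: 6.73% × $5,165.00 = $347.60
Total withheld: $412.46 + $413.20 + $206.60 + $347.60 = $1,379.86
Net pay: $5,165.00 − $1,379.86 = $3,785.14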